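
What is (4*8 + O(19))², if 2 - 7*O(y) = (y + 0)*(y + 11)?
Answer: 118336/49 ≈ 2415.0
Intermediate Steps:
O(y) = 2/7 - y*(11 + y)/7 (O(y) = 2/7 - (y + 0)*(y + 11)/7 = 2/7 - y*(11 + y)/7)
(4*8 + O(19))² = (4*8 + (2/7 - 11/7*19 - ⅐*19²))² = (32 + (2/7 - 209/7 - ⅐*361))² = (32 + (2/7 - 209/7 - 361/7))² = (32 - 568/7)² = (-344/7)² = 118336/49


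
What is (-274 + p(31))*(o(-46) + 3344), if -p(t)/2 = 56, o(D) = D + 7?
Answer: -1275730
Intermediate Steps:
o(D) = 7 + D
p(t) = -112 (p(t) = -2*56 = -112)
(-274 + p(31))*(o(-46) + 3344) = (-274 - 112)*((7 - 46) + 3344) = -386*(-39 + 3344) = -386*3305 = -1275730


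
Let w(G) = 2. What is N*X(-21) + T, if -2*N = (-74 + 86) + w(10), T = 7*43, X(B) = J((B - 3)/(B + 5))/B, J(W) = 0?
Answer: 301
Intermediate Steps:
X(B) = 0 (X(B) = 0/B = 0)
T = 301
N = -7 (N = -((-74 + 86) + 2)/2 = -(12 + 2)/2 = -1/2*14 = -7)
N*X(-21) + T = -7*0 + 301 = 0 + 301 = 301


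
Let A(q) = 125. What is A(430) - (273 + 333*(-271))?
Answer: 90095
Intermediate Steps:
A(430) - (273 + 333*(-271)) = 125 - (273 + 333*(-271)) = 125 - (273 - 90243) = 125 - 1*(-89970) = 125 + 89970 = 90095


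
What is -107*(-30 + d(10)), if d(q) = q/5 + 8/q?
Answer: 14552/5 ≈ 2910.4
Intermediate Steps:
d(q) = 8/q + q/5 (d(q) = q*(1/5) + 8/q = q/5 + 8/q = 8/q + q/5)
-107*(-30 + d(10)) = -107*(-30 + (8/10 + (1/5)*10)) = -107*(-30 + (8*(1/10) + 2)) = -107*(-30 + (4/5 + 2)) = -107*(-30 + 14/5) = -107*(-136/5) = 14552/5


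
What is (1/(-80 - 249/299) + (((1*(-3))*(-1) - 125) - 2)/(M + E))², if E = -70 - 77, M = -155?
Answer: 2112165182241/13318988931361 ≈ 0.15858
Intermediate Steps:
E = -147
(1/(-80 - 249/299) + (((1*(-3))*(-1) - 125) - 2)/(M + E))² = (1/(-80 - 249/299) + (((1*(-3))*(-1) - 125) - 2)/(-155 - 147))² = (1/(-80 - 249*1/299) + ((-3*(-1) - 125) - 2)/(-302))² = (1/(-80 - 249/299) + ((3 - 125) - 2)*(-1/302))² = (1/(-24169/299) + (-122 - 2)*(-1/302))² = (-299/24169 - 124*(-1/302))² = (-299/24169 + 62/151)² = (1453329/3649519)² = 2112165182241/13318988931361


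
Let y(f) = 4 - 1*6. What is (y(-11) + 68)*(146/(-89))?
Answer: -9636/89 ≈ -108.27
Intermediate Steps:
y(f) = -2 (y(f) = 4 - 6 = -2)
(y(-11) + 68)*(146/(-89)) = (-2 + 68)*(146/(-89)) = 66*(146*(-1/89)) = 66*(-146/89) = -9636/89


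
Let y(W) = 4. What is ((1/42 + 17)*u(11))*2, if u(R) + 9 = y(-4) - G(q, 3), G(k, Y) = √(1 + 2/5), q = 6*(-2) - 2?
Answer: -3575/21 - 143*√35/21 ≈ -210.52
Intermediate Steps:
q = -14 (q = -12 - 2 = -14)
G(k, Y) = √35/5 (G(k, Y) = √(1 + 2*(⅕)) = √(1 + ⅖) = √(7/5) = √35/5)
u(R) = -5 - √35/5 (u(R) = -9 + (4 - √35/5) = -5 - √35/5)
((1/42 + 17)*u(11))*2 = ((1/42 + 17)*(-5 - √35/5))*2 = (715*(-5 - √35/5)/42)*2 = (-3575/42 - 143*√35/42)*2 = -3575/21 - 143*√35/21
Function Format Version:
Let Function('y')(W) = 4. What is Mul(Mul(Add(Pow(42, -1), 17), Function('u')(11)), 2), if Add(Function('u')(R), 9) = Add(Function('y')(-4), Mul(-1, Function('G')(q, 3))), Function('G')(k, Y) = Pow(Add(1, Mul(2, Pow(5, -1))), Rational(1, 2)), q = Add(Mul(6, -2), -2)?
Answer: Add(Rational(-3575, 21), Mul(Rational(-143, 21), Pow(35, Rational(1, 2)))) ≈ -210.52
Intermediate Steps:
q = -14 (q = Add(-12, -2) = -14)
Function('G')(k, Y) = Mul(Rational(1, 5), Pow(35, Rational(1, 2))) (Function('G')(k, Y) = Pow(Add(1, Mul(2, Rational(1, 5))), Rational(1, 2)) = Pow(Add(1, Rational(2, 5)), Rational(1, 2)) = Pow(Rational(7, 5), Rational(1, 2)) = Mul(Rational(1, 5), Pow(35, Rational(1, 2))))
Function('u')(R) = Add(-5, Mul(Rational(-1, 5), Pow(35, Rational(1, 2)))) (Function('u')(R) = Add(-9, Add(4, Mul(-1, Mul(Rational(1, 5), Pow(35, Rational(1, 2)))))) = Add(-9, Add(4, Mul(Rational(-1, 5), Pow(35, Rational(1, 2))))) = Add(-5, Mul(Rational(-1, 5), Pow(35, Rational(1, 2)))))
Mul(Mul(Add(Pow(42, -1), 17), Function('u')(11)), 2) = Mul(Mul(Add(Pow(42, -1), 17), Add(-5, Mul(Rational(-1, 5), Pow(35, Rational(1, 2))))), 2) = Mul(Mul(Add(Rational(1, 42), 17), Add(-5, Mul(Rational(-1, 5), Pow(35, Rational(1, 2))))), 2) = Mul(Mul(Rational(715, 42), Add(-5, Mul(Rational(-1, 5), Pow(35, Rational(1, 2))))), 2) = Mul(Add(Rational(-3575, 42), Mul(Rational(-143, 42), Pow(35, Rational(1, 2)))), 2) = Add(Rational(-3575, 21), Mul(Rational(-143, 21), Pow(35, Rational(1, 2))))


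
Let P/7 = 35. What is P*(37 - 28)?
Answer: 2205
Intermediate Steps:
P = 245 (P = 7*35 = 245)
P*(37 - 28) = 245*(37 - 28) = 245*9 = 2205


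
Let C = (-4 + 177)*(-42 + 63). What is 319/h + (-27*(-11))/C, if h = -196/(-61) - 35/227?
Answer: 764773438/7327761 ≈ 104.37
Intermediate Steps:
C = 3633 (C = 173*21 = 3633)
h = 42357/13847 (h = -196*(-1/61) - 35*1/227 = 196/61 - 35/227 = 42357/13847 ≈ 3.0589)
319/h + (-27*(-11))/C = 319/(42357/13847) - 27*(-11)/3633 = 319*(13847/42357) + 297*(1/3633) = 4417193/42357 + 99/1211 = 764773438/7327761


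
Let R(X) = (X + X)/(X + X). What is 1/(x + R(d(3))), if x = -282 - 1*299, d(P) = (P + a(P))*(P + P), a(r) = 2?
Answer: -1/580 ≈ -0.0017241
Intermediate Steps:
d(P) = 2*P*(2 + P) (d(P) = (P + 2)*(P + P) = (2 + P)*(2*P) = 2*P*(2 + P))
R(X) = 1 (R(X) = (2*X)/((2*X)) = (2*X)*(1/(2*X)) = 1)
x = -581 (x = -282 - 299 = -581)
1/(x + R(d(3))) = 1/(-581 + 1) = 1/(-580) = -1/580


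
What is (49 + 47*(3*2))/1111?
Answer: 331/1111 ≈ 0.29793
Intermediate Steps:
(49 + 47*(3*2))/1111 = (49 + 47*6)*(1/1111) = (49 + 282)*(1/1111) = 331*(1/1111) = 331/1111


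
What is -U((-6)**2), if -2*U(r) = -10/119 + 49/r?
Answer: 5471/8568 ≈ 0.63854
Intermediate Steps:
U(r) = 5/119 - 49/(2*r) (U(r) = -(-10/119 + 49/r)/2 = 5/119 - 49/(2*r))
-U((-6)**2) = -(-5831 + 10*(-6)**2)/(238*((-6)**2)) = -(-5831 + 10*36)/(238*36) = -(-5831 + 360)/(238*36) = -(-5471)/(238*36) = -1*(-5471/8568) = 5471/8568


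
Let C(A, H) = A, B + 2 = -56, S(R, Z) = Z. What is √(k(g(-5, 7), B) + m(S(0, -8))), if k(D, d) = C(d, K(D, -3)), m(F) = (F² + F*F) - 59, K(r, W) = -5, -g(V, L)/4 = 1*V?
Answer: √11 ≈ 3.3166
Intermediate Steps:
g(V, L) = -4*V
B = -58 (B = -2 - 56 = -58)
m(F) = -59 + 2*F² (m(F) = (F² + F²) - 59 = 2*F² - 59 = -59 + 2*F²)
k(D, d) = d
√(k(g(-5, 7), B) + m(S(0, -8))) = √(-58 + (-59 + 2*(-8)²)) = √(-58 + (-59 + 2*64)) = √(-58 + (-59 + 128)) = √(-58 + 69) = √11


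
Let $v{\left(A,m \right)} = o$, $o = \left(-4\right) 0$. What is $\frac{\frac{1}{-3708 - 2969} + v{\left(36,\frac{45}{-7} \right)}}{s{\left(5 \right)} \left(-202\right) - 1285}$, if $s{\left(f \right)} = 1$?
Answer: $\frac{1}{9928699} \approx 1.0072 \cdot 10^{-7}$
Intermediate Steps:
$o = 0$
$v{\left(A,m \right)} = 0$
$\frac{\frac{1}{-3708 - 2969} + v{\left(36,\frac{45}{-7} \right)}}{s{\left(5 \right)} \left(-202\right) - 1285} = \frac{\frac{1}{-3708 - 2969} + 0}{1 \left(-202\right) - 1285} = \frac{\frac{1}{-6677} + 0}{-202 - 1285} = \frac{- \frac{1}{6677} + 0}{-1487} = \left(- \frac{1}{6677}\right) \left(- \frac{1}{1487}\right) = \frac{1}{9928699}$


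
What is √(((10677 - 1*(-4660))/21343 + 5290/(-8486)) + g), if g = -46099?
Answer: I*√7715276942350254395/12936907 ≈ 214.71*I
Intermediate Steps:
√(((10677 - 1*(-4660))/21343 + 5290/(-8486)) + g) = √(((10677 - 1*(-4660))/21343 + 5290/(-8486)) - 46099) = √(((10677 + 4660)*(1/21343) + 5290*(-1/8486)) - 46099) = √((15337*(1/21343) - 2645/4243) - 46099) = √((2191/3049 - 2645/4243) - 46099) = √(1231808/12936907 - 46099) = √(-596377243985/12936907) = I*√7715276942350254395/12936907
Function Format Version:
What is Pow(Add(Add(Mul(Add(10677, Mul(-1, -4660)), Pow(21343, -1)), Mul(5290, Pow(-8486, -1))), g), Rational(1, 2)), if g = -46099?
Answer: Mul(Rational(1, 12936907), I, Pow(7715276942350254395, Rational(1, 2))) ≈ Mul(214.71, I)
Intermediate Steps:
Pow(Add(Add(Mul(Add(10677, Mul(-1, -4660)), Pow(21343, -1)), Mul(5290, Pow(-8486, -1))), g), Rational(1, 2)) = Pow(Add(Add(Mul(Add(10677, Mul(-1, -4660)), Pow(21343, -1)), Mul(5290, Pow(-8486, -1))), -46099), Rational(1, 2)) = Pow(Add(Add(Mul(Add(10677, 4660), Rational(1, 21343)), Mul(5290, Rational(-1, 8486))), -46099), Rational(1, 2)) = Pow(Add(Add(Mul(15337, Rational(1, 21343)), Rational(-2645, 4243)), -46099), Rational(1, 2)) = Pow(Add(Add(Rational(2191, 3049), Rational(-2645, 4243)), -46099), Rational(1, 2)) = Pow(Add(Rational(1231808, 12936907), -46099), Rational(1, 2)) = Pow(Rational(-596377243985, 12936907), Rational(1, 2)) = Mul(Rational(1, 12936907), I, Pow(7715276942350254395, Rational(1, 2)))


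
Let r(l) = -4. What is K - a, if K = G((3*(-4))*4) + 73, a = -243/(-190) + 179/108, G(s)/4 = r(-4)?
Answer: 554693/10260 ≈ 54.064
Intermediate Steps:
G(s) = -16 (G(s) = 4*(-4) = -16)
a = 30127/10260 (a = -243*(-1/190) + 179*(1/108) = 243/190 + 179/108 = 30127/10260 ≈ 2.9364)
K = 57 (K = -16 + 73 = 57)
K - a = 57 - 1*30127/10260 = 57 - 30127/10260 = 554693/10260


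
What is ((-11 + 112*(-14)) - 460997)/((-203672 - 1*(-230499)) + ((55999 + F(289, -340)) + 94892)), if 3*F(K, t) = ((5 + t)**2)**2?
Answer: -1387728/12594983779 ≈ -0.00011018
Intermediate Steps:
F(K, t) = (5 + t)**4/3 (F(K, t) = ((5 + t)**2)**2/3 = (5 + t)**4/3)
((-11 + 112*(-14)) - 460997)/((-203672 - 1*(-230499)) + ((55999 + F(289, -340)) + 94892)) = ((-11 + 112*(-14)) - 460997)/((-203672 - 1*(-230499)) + ((55999 + (5 - 340)**4/3) + 94892)) = ((-11 - 1568) - 460997)/((-203672 + 230499) + ((55999 + (1/3)*(-335)**4) + 94892)) = (-1579 - 460997)/(26827 + ((55999 + (1/3)*12594450625) + 94892)) = -462576/(26827 + ((55999 + 12594450625/3) + 94892)) = -462576/(26827 + (12594618622/3 + 94892)) = -462576/(26827 + 12594903298/3) = -462576/12594983779/3 = -462576*3/12594983779 = -1387728/12594983779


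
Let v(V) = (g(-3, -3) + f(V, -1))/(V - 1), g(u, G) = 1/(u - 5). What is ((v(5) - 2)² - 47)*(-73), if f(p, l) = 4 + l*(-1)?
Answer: 3467719/1024 ≈ 3386.4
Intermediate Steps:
f(p, l) = 4 - l
g(u, G) = 1/(-5 + u)
v(V) = 39/(8*(-1 + V)) (v(V) = (1/(-5 - 3) + (4 - 1*(-1)))/(V - 1) = (1/(-8) + (4 + 1))/(-1 + V) = (-⅛ + 5)/(-1 + V) = 39/(8*(-1 + V)))
((v(5) - 2)² - 47)*(-73) = ((39/(8*(-1 + 5)) - 2)² - 47)*(-73) = (((39/8)/4 - 2)² - 47)*(-73) = (((39/8)*(¼) - 2)² - 47)*(-73) = ((39/32 - 2)² - 47)*(-73) = ((-25/32)² - 47)*(-73) = (625/1024 - 47)*(-73) = -47503/1024*(-73) = 3467719/1024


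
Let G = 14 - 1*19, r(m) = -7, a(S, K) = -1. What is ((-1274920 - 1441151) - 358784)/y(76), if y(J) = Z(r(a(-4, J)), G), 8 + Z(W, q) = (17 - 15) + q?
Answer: 3074855/11 ≈ 2.7953e+5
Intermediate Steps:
G = -5 (G = 14 - 19 = -5)
Z(W, q) = -6 + q (Z(W, q) = -8 + ((17 - 15) + q) = -8 + (2 + q) = -6 + q)
y(J) = -11 (y(J) = -6 - 5 = -11)
((-1274920 - 1441151) - 358784)/y(76) = ((-1274920 - 1441151) - 358784)/(-11) = (-2716071 - 358784)*(-1/11) = -3074855*(-1/11) = 3074855/11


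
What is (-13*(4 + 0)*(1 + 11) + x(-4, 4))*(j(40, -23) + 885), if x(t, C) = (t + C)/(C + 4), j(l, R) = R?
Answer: -537888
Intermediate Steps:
x(t, C) = (C + t)/(4 + C)
(-13*(4 + 0)*(1 + 11) + x(-4, 4))*(j(40, -23) + 885) = (-13*(4 + 0)*(1 + 11) + (4 - 4)/(4 + 4))*(-23 + 885) = (-52*12 + 0/8)*862 = (-13*48 + (⅛)*0)*862 = (-624 + 0)*862 = -624*862 = -537888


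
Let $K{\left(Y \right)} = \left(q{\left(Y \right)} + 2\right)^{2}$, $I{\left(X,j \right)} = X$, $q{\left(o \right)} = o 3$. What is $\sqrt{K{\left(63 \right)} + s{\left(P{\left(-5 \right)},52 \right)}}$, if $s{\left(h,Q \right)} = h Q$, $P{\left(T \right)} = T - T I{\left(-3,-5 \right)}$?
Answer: $\sqrt{35441} \approx 188.26$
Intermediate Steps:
$q{\left(o \right)} = 3 o$
$P{\left(T \right)} = 4 T$ ($P{\left(T \right)} = T - T \left(-3\right) = T - - 3 T = T + 3 T = 4 T$)
$s{\left(h,Q \right)} = Q h$
$K{\left(Y \right)} = \left(2 + 3 Y\right)^{2}$ ($K{\left(Y \right)} = \left(3 Y + 2\right)^{2} = \left(2 + 3 Y\right)^{2}$)
$\sqrt{K{\left(63 \right)} + s{\left(P{\left(-5 \right)},52 \right)}} = \sqrt{\left(2 + 3 \cdot 63\right)^{2} + 52 \cdot 4 \left(-5\right)} = \sqrt{\left(2 + 189\right)^{2} + 52 \left(-20\right)} = \sqrt{191^{2} - 1040} = \sqrt{36481 - 1040} = \sqrt{35441}$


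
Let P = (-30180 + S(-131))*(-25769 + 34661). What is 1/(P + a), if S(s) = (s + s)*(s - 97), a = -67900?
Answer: 1/262744052 ≈ 3.8060e-9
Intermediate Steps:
S(s) = 2*s*(-97 + s) (S(s) = (2*s)*(-97 + s) = 2*s*(-97 + s))
P = 262811952 (P = (-30180 + 2*(-131)*(-97 - 131))*(-25769 + 34661) = (-30180 + 2*(-131)*(-228))*8892 = (-30180 + 59736)*8892 = 29556*8892 = 262811952)
1/(P + a) = 1/(262811952 - 67900) = 1/262744052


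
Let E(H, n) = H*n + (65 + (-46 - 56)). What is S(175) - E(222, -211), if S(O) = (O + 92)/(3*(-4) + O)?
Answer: 7641544/163 ≈ 46881.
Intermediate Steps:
E(H, n) = -37 + H*n (E(H, n) = H*n + (65 - 102) = H*n - 37 = -37 + H*n)
S(O) = (92 + O)/(-12 + O)
S(175) - E(222, -211) = (92 + 175)/(-12 + 175) - (-37 + 222*(-211)) = 267/163 - (-37 - 46842) = (1/163)*267 - 1*(-46879) = 267/163 + 46879 = 7641544/163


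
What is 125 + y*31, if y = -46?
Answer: -1301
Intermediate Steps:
125 + y*31 = 125 - 46*31 = 125 - 1426 = -1301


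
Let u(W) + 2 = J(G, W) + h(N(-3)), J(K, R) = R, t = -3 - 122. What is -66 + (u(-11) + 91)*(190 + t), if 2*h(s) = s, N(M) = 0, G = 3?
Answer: 5004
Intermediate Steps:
t = -125
h(s) = s/2
u(W) = -2 + W (u(W) = -2 + (W + (½)*0) = -2 + (W + 0) = -2 + W)
-66 + (u(-11) + 91)*(190 + t) = -66 + ((-2 - 11) + 91)*(190 - 125) = -66 + (-13 + 91)*65 = -66 + 78*65 = -66 + 5070 = 5004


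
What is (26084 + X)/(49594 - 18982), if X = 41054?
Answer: 33569/15306 ≈ 2.1932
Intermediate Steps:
(26084 + X)/(49594 - 18982) = (26084 + 41054)/(49594 - 18982) = 67138/30612 = 67138*(1/30612) = 33569/15306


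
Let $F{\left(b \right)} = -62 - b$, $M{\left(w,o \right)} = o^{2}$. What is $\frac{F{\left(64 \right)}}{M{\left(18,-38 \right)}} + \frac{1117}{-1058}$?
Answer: $- \frac{218282}{190969} \approx -1.143$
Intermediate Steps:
$\frac{F{\left(64 \right)}}{M{\left(18,-38 \right)}} + \frac{1117}{-1058} = \frac{-62 - 64}{\left(-38\right)^{2}} + \frac{1117}{-1058} = \frac{-62 - 64}{1444} + 1117 \left(- \frac{1}{1058}\right) = \left(-126\right) \frac{1}{1444} - \frac{1117}{1058} = - \frac{63}{722} - \frac{1117}{1058} = - \frac{218282}{190969}$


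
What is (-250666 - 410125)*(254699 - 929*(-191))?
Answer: -285552901158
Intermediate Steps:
(-250666 - 410125)*(254699 - 929*(-191)) = -660791*(254699 + 177439) = -660791*432138 = -285552901158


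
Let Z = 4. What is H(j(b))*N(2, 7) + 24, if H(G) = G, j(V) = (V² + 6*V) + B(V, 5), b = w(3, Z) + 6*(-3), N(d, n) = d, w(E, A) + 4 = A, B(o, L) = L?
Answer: 466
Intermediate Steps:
w(E, A) = -4 + A
b = -18 (b = (-4 + 4) + 6*(-3) = 0 - 18 = -18)
j(V) = 5 + V² + 6*V (j(V) = (V² + 6*V) + 5 = 5 + V² + 6*V)
H(j(b))*N(2, 7) + 24 = (5 + (-18)² + 6*(-18))*2 + 24 = (5 + 324 - 108)*2 + 24 = 221*2 + 24 = 442 + 24 = 466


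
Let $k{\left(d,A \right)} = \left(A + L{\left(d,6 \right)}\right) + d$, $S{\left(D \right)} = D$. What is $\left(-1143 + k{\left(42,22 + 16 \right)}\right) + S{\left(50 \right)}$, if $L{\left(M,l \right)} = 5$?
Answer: $-1008$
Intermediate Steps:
$k{\left(d,A \right)} = 5 + A + d$ ($k{\left(d,A \right)} = \left(A + 5\right) + d = \left(5 + A\right) + d = 5 + A + d$)
$\left(-1143 + k{\left(42,22 + 16 \right)}\right) + S{\left(50 \right)} = \left(-1143 + \left(5 + \left(22 + 16\right) + 42\right)\right) + 50 = \left(-1143 + \left(5 + 38 + 42\right)\right) + 50 = \left(-1143 + 85\right) + 50 = -1058 + 50 = -1008$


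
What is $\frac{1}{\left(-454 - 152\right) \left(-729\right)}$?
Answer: $\frac{1}{441774} \approx 2.2636 \cdot 10^{-6}$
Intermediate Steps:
$\frac{1}{\left(-454 - 152\right) \left(-729\right)} = \frac{1}{-606} \left(- \frac{1}{729}\right) = \left(- \frac{1}{606}\right) \left(- \frac{1}{729}\right) = \frac{1}{441774}$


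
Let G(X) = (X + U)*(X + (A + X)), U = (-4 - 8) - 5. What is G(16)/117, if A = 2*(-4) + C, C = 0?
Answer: -8/39 ≈ -0.20513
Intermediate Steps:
A = -8 (A = 2*(-4) + 0 = -8 + 0 = -8)
U = -17 (U = -12 - 5 = -17)
G(X) = (-17 + X)*(-8 + 2*X) (G(X) = (X - 17)*(X + (-8 + X)) = (-17 + X)*(-8 + 2*X))
G(16)/117 = (136 - 42*16 + 2*16²)/117 = (136 - 672 + 2*256)*(1/117) = (136 - 672 + 512)*(1/117) = -24*1/117 = -8/39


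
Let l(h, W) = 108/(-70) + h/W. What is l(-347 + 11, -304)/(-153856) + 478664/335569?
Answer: 48974241025939/34333487202560 ≈ 1.4264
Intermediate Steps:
l(h, W) = -54/35 + h/W (l(h, W) = 108*(-1/70) + h/W = -54/35 + h/W)
l(-347 + 11, -304)/(-153856) + 478664/335569 = (-54/35 + (-347 + 11)/(-304))/(-153856) + 478664/335569 = (-54/35 - 336*(-1/304))*(-1/153856) + 478664*(1/335569) = (-54/35 + 21/19)*(-1/153856) + 478664/335569 = -291/665*(-1/153856) + 478664/335569 = 291/102314240 + 478664/335569 = 48974241025939/34333487202560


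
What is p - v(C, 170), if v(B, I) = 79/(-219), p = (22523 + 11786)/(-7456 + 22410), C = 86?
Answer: 8695037/3274926 ≈ 2.6550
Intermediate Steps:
p = 34309/14954 ≈ 2.2943
v(B, I) = -79/219 (v(B, I) = 79*(-1/219) = -79/219)
p - v(C, 170) = 34309/14954 - 1*(-79/219) = 34309/14954 + 79/219 = 8695037/3274926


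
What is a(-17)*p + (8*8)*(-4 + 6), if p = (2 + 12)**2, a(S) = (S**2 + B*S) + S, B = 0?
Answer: 53440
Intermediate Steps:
a(S) = S + S**2 (a(S) = (S**2 + 0*S) + S = (S**2 + 0) + S = S**2 + S = S + S**2)
p = 196 (p = 14**2 = 196)
a(-17)*p + (8*8)*(-4 + 6) = -17*(1 - 17)*196 + (8*8)*(-4 + 6) = -17*(-16)*196 + 64*2 = 272*196 + 128 = 53312 + 128 = 53440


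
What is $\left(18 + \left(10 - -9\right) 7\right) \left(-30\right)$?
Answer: $-4530$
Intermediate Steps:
$\left(18 + \left(10 - -9\right) 7\right) \left(-30\right) = \left(18 + \left(10 + 9\right) 7\right) \left(-30\right) = \left(18 + 19 \cdot 7\right) \left(-30\right) = \left(18 + 133\right) \left(-30\right) = 151 \left(-30\right) = -4530$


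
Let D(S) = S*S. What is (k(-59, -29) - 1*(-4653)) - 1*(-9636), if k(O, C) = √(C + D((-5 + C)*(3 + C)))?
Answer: 14289 + √781427 ≈ 15173.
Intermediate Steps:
D(S) = S²
k(O, C) = √(C + (-5 + C)²*(3 + C)²) (k(O, C) = √(C + ((-5 + C)*(3 + C))²) = √(C + (-5 + C)²*(3 + C)²))
(k(-59, -29) - 1*(-4653)) - 1*(-9636) = (√(-29 + (15 - 1*(-29)² + 2*(-29))²) - 1*(-4653)) - 1*(-9636) = (√(-29 + (15 - 1*841 - 58)²) + 4653) + 9636 = (√(-29 + (15 - 841 - 58)²) + 4653) + 9636 = (√(-29 + (-884)²) + 4653) + 9636 = (√(-29 + 781456) + 4653) + 9636 = (√781427 + 4653) + 9636 = (4653 + √781427) + 9636 = 14289 + √781427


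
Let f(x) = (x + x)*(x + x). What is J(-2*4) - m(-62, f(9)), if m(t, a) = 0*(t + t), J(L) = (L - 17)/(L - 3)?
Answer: 25/11 ≈ 2.2727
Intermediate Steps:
J(L) = (-17 + L)/(-3 + L)
f(x) = 4*x**2 (f(x) = (2*x)*(2*x) = 4*x**2)
m(t, a) = 0 (m(t, a) = 0*(2*t) = 0)
J(-2*4) - m(-62, f(9)) = (-17 - 2*4)/(-3 - 2*4) - 1*0 = (-17 - 8)/(-3 - 8) + 0 = -25/(-11) + 0 = -1/11*(-25) + 0 = 25/11 + 0 = 25/11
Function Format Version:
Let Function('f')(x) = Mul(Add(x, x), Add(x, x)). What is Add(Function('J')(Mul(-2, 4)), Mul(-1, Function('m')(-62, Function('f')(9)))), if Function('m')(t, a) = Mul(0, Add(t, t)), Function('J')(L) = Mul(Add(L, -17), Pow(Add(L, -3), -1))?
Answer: Rational(25, 11) ≈ 2.2727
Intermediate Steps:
Function('J')(L) = Mul(Pow(Add(-3, L), -1), Add(-17, L)) (Function('J')(L) = Mul(Add(-17, L), Pow(Add(-3, L), -1)) = Mul(Pow(Add(-3, L), -1), Add(-17, L)))
Function('f')(x) = Mul(4, Pow(x, 2)) (Function('f')(x) = Mul(Mul(2, x), Mul(2, x)) = Mul(4, Pow(x, 2)))
Function('m')(t, a) = 0 (Function('m')(t, a) = Mul(0, Mul(2, t)) = 0)
Add(Function('J')(Mul(-2, 4)), Mul(-1, Function('m')(-62, Function('f')(9)))) = Add(Mul(Pow(Add(-3, Mul(-2, 4)), -1), Add(-17, Mul(-2, 4))), Mul(-1, 0)) = Add(Mul(Pow(Add(-3, -8), -1), Add(-17, -8)), 0) = Add(Mul(Pow(-11, -1), -25), 0) = Add(Mul(Rational(-1, 11), -25), 0) = Add(Rational(25, 11), 0) = Rational(25, 11)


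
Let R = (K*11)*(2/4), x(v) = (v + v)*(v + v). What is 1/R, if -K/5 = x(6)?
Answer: -1/3960 ≈ -0.00025253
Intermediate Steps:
x(v) = 4*v² (x(v) = (2*v)*(2*v) = 4*v²)
K = -720 (K = -20*6² = -20*36 = -5*144 = -720)
R = -3960 (R = (-720*11)*(2/4) = -15840/4 = -7920*½ = -3960)
1/R = 1/(-3960) = -1/3960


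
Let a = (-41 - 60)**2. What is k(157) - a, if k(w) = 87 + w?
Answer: -9957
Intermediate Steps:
a = 10201 (a = (-101)**2 = 10201)
k(157) - a = (87 + 157) - 1*10201 = 244 - 10201 = -9957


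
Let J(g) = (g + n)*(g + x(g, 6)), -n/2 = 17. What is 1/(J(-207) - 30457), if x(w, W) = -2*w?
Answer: -1/80344 ≈ -1.2446e-5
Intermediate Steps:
n = -34 (n = -2*17 = -34)
J(g) = -g*(-34 + g) (J(g) = (g - 34)*(g - 2*g) = (-34 + g)*(-g) = -g*(-34 + g))
1/(J(-207) - 30457) = 1/(-207*(34 - 1*(-207)) - 30457) = 1/(-207*(34 + 207) - 30457) = 1/(-207*241 - 30457) = 1/(-49887 - 30457) = 1/(-80344) = -1/80344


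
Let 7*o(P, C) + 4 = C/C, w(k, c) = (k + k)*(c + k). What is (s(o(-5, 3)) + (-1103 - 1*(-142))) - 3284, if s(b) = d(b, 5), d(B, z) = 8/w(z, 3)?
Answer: -42449/10 ≈ -4244.9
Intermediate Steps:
w(k, c) = 2*k*(c + k) (w(k, c) = (2*k)*(c + k) = 2*k*(c + k))
o(P, C) = -3/7 (o(P, C) = -4/7 + (C/C)/7 = -4/7 + (1/7)*1 = -4/7 + 1/7 = -3/7)
d(B, z) = 4/(z*(3 + z)) (d(B, z) = 8/((2*z*(3 + z))) = 8*(1/(2*z*(3 + z))) = 4/(z*(3 + z)))
s(b) = 1/10 (s(b) = 4/(5*(3 + 5)) = 4*(1/5)/8 = 4*(1/5)*(1/8) = 1/10)
(s(o(-5, 3)) + (-1103 - 1*(-142))) - 3284 = (1/10 + (-1103 - 1*(-142))) - 3284 = (1/10 + (-1103 + 142)) - 3284 = (1/10 - 961) - 3284 = -9609/10 - 3284 = -42449/10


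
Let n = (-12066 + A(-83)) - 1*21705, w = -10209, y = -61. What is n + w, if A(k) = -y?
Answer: -43919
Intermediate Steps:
A(k) = 61 (A(k) = -1*(-61) = 61)
n = -33710 (n = (-12066 + 61) - 1*21705 = -12005 - 21705 = -33710)
n + w = -33710 - 10209 = -43919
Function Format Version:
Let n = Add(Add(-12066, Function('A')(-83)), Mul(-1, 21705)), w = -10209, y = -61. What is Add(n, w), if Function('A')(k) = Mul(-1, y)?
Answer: -43919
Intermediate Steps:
Function('A')(k) = 61 (Function('A')(k) = Mul(-1, -61) = 61)
n = -33710 (n = Add(Add(-12066, 61), Mul(-1, 21705)) = Add(-12005, -21705) = -33710)
Add(n, w) = Add(-33710, -10209) = -43919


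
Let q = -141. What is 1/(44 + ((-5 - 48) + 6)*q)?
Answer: 1/6671 ≈ 0.00014990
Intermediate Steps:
1/(44 + ((-5 - 48) + 6)*q) = 1/(44 + ((-5 - 48) + 6)*(-141)) = 1/(44 + (-53 + 6)*(-141)) = 1/(44 - 47*(-141)) = 1/(44 + 6627) = 1/6671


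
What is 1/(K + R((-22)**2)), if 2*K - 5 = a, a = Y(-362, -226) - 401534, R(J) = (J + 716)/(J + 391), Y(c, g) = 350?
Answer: -70/14041169 ≈ -4.9853e-6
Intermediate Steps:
R(J) = (716 + J)/(391 + J)
a = -401184 (a = 350 - 401534 = -401184)
K = -401179/2 (K = 5/2 + (1/2)*(-401184) = 5/2 - 200592 = -401179/2 ≈ -2.0059e+5)
1/(K + R((-22)**2)) = 1/(-401179/2 + (716 + (-22)**2)/(391 + (-22)**2)) = 1/(-401179/2 + (716 + 484)/(391 + 484)) = 1/(-401179/2 + 1200/875) = 1/(-401179/2 + (1/875)*1200) = 1/(-401179/2 + 48/35) = 1/(-14041169/70) = -70/14041169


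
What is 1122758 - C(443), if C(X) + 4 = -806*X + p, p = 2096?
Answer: 1477724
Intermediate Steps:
C(X) = 2092 - 806*X (C(X) = -4 + (-806*X + 2096) = -4 + (2096 - 806*X) = 2092 - 806*X)
1122758 - C(443) = 1122758 - (2092 - 806*443) = 1122758 - (2092 - 357058) = 1122758 - 1*(-354966) = 1122758 + 354966 = 1477724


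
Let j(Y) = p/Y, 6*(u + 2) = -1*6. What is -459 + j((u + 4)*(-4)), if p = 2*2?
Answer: -460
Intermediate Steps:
p = 4
u = -3 (u = -2 + (-1*6)/6 = -2 + (1/6)*(-6) = -2 - 1 = -3)
j(Y) = 4/Y
-459 + j((u + 4)*(-4)) = -459 + 4/(((-3 + 4)*(-4))) = -459 + 4/((1*(-4))) = -459 + 4/(-4) = -459 + 4*(-1/4) = -459 - 1 = -460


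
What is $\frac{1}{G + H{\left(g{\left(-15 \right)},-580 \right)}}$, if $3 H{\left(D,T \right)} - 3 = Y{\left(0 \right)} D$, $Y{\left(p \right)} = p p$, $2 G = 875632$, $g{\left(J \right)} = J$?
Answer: $\frac{1}{437817} \approx 2.2841 \cdot 10^{-6}$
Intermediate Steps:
$G = 437816$ ($G = \frac{1}{2} \cdot 875632 = 437816$)
$Y{\left(p \right)} = p^{2}$
$H{\left(D,T \right)} = 1$ ($H{\left(D,T \right)} = 1 + \frac{0^{2} D}{3} = 1 + \frac{0 D}{3} = 1 + \frac{1}{3} \cdot 0 = 1 + 0 = 1$)
$\frac{1}{G + H{\left(g{\left(-15 \right)},-580 \right)}} = \frac{1}{437816 + 1} = \frac{1}{437817}$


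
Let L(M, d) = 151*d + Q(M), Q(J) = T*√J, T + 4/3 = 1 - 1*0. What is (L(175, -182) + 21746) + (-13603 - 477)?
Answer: -19816 - 5*√7/3 ≈ -19820.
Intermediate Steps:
T = -⅓ (T = -4/3 + (1 - 1*0) = -4/3 + (1 + 0) = -4/3 + 1 = -⅓ ≈ -0.33333)
Q(J) = -√J/3
L(M, d) = 151*d - √M/3
(L(175, -182) + 21746) + (-13603 - 477) = ((151*(-182) - 5*√7/3) + 21746) + (-13603 - 477) = ((-27482 - 5*√7/3) + 21746) - 14080 = (-5736 - 5*√7/3) - 14080 = -19816 - 5*√7/3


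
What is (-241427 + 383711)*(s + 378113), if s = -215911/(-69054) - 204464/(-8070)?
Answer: 832856616821706954/15479605 ≈ 5.3803e+10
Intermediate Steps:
s = 881192157/30959210 (s = -215911*(-1/69054) - 204464*(-1/8070) = 215911/69054 + 102232/4035 = 881192157/30959210 ≈ 28.463)
(-241427 + 383711)*(s + 378113) = (-241427 + 383711)*(881192157/30959210 + 378113) = 142284*(11706960962887/30959210) = 832856616821706954/15479605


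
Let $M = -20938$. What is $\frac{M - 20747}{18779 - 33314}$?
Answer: $\frac{2779}{969} \approx 2.8679$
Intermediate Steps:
$\frac{M - 20747}{18779 - 33314} = \frac{-20938 - 20747}{18779 - 33314} = - \frac{41685}{-14535} = \left(-41685\right) \left(- \frac{1}{14535}\right) = \frac{2779}{969}$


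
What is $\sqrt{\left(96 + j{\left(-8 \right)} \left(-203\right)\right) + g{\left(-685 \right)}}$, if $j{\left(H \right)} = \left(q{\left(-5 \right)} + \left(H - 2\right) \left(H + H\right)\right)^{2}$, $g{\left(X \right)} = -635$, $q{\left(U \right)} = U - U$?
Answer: $i \sqrt{5197339} \approx 2279.8 i$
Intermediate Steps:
$q{\left(U \right)} = 0$
$j{\left(H \right)} = 4 H^{2} \left(-2 + H\right)^{2}$ ($j{\left(H \right)} = \left(0 + \left(H - 2\right) \left(H + H\right)\right)^{2} = \left(0 + \left(-2 + H\right) 2 H\right)^{2} = \left(0 + 2 H \left(-2 + H\right)\right)^{2} = \left(2 H \left(-2 + H\right)\right)^{2} = 4 H^{2} \left(-2 + H\right)^{2}$)
$\sqrt{\left(96 + j{\left(-8 \right)} \left(-203\right)\right) + g{\left(-685 \right)}} = \sqrt{\left(96 + 4 \left(-8\right)^{2} \left(-2 - 8\right)^{2} \left(-203\right)\right) - 635} = \sqrt{\left(96 + 4 \cdot 64 \left(-10\right)^{2} \left(-203\right)\right) - 635} = \sqrt{\left(96 + 4 \cdot 64 \cdot 100 \left(-203\right)\right) - 635} = \sqrt{\left(96 + 25600 \left(-203\right)\right) - 635} = \sqrt{\left(96 - 5196800\right) - 635} = \sqrt{-5196704 - 635} = \sqrt{-5197339} = i \sqrt{5197339}$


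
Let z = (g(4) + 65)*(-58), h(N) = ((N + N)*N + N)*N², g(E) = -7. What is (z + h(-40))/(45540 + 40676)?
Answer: 1263159/21554 ≈ 58.604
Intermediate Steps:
h(N) = N²*(N + 2*N²) (h(N) = ((2*N)*N + N)*N² = (2*N² + N)*N² = (N + 2*N²)*N² = N²*(N + 2*N²))
z = -3364 (z = (-7 + 65)*(-58) = 58*(-58) = -3364)
(z + h(-40))/(45540 + 40676) = (-3364 + (-40)³*(1 + 2*(-40)))/(45540 + 40676) = (-3364 - 64000*(1 - 80))/86216 = (-3364 - 64000*(-79))*(1/86216) = (-3364 + 5056000)*(1/86216) = 5052636*(1/86216) = 1263159/21554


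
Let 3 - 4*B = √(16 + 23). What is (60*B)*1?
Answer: 45 - 15*√39 ≈ -48.675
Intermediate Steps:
B = ¾ - √39/4 (B = ¾ - √(16 + 23)/4 = ¾ - √39/4 ≈ -0.81125)
(60*B)*1 = (60*(¾ - √39/4))*1 = (45 - 15*√39)*1 = 45 - 15*√39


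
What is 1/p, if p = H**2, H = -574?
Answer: 1/329476 ≈ 3.0351e-6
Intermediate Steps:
p = 329476 (p = (-574)**2 = 329476)
1/p = 1/329476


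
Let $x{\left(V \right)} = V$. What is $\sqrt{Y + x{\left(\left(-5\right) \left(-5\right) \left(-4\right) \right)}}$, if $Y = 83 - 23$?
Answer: $2 i \sqrt{10} \approx 6.3246 i$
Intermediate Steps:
$Y = 60$
$\sqrt{Y + x{\left(\left(-5\right) \left(-5\right) \left(-4\right) \right)}} = \sqrt{60 + \left(-5\right) \left(-5\right) \left(-4\right)} = \sqrt{60 + 25 \left(-4\right)} = \sqrt{60 - 100} = \sqrt{-40} = 2 i \sqrt{10}$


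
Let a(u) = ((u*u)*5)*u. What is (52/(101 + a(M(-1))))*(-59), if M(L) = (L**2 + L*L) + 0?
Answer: -3068/141 ≈ -21.759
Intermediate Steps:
M(L) = 2*L**2 (M(L) = (L**2 + L**2) + 0 = 2*L**2 + 0 = 2*L**2)
a(u) = 5*u**3 (a(u) = (u**2*5)*u = (5*u**2)*u = 5*u**3)
(52/(101 + a(M(-1))))*(-59) = (52/(101 + 5*(2*(-1)**2)**3))*(-59) = (52/(101 + 5*(2*1)**3))*(-59) = (52/(101 + 5*2**3))*(-59) = (52/(101 + 5*8))*(-59) = (52/(101 + 40))*(-59) = (52/141)*(-59) = -3068/141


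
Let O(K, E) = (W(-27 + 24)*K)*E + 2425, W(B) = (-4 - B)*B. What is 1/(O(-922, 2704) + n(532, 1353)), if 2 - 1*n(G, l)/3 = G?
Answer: -1/7478429 ≈ -1.3372e-7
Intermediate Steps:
W(B) = B*(-4 - B)
O(K, E) = 2425 + 3*E*K (O(K, E) = ((-(-27 + 24)*(4 + (-27 + 24)))*K)*E + 2425 = ((-1*(-3)*(4 - 3))*K)*E + 2425 = ((-1*(-3)*1)*K)*E + 2425 = (3*K)*E + 2425 = 3*E*K + 2425 = 2425 + 3*E*K)
n(G, l) = 6 - 3*G
1/(O(-922, 2704) + n(532, 1353)) = 1/((2425 + 3*2704*(-922)) + (6 - 3*532)) = 1/((2425 - 7479264) + (6 - 1596)) = 1/(-7476839 - 1590) = 1/(-7478429) = -1/7478429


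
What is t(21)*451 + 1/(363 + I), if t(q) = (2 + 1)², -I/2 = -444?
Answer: 5077810/1251 ≈ 4059.0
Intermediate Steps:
I = 888 (I = -2*(-444) = 888)
t(q) = 9 (t(q) = 3² = 9)
t(21)*451 + 1/(363 + I) = 9*451 + 1/(363 + 888) = 4059 + 1/1251 = 5077810/1251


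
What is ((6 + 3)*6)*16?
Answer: 864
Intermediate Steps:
((6 + 3)*6)*16 = (9*6)*16 = 54*16 = 864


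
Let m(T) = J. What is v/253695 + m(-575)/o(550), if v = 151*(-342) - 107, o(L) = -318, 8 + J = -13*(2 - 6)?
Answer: -4603127/13445835 ≈ -0.34235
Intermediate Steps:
J = 44 (J = -8 - 13*(2 - 6) = -8 - 13*(-4) = -8 + 52 = 44)
m(T) = 44
v = -51749 (v = -51642 - 107 = -51749)
v/253695 + m(-575)/o(550) = -51749/253695 + 44/(-318) = -51749*1/253695 + 44*(-1/318) = -51749/253695 - 22/159 = -4603127/13445835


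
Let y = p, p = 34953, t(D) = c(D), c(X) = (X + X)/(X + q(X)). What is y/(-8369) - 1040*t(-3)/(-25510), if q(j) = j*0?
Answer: -87424351/21349319 ≈ -4.0949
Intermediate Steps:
q(j) = 0
c(X) = 2 (c(X) = (X + X)/(X + 0) = (2*X)/X = 2)
t(D) = 2
y = 34953
y/(-8369) - 1040*t(-3)/(-25510) = 34953/(-8369) - 1040*2/(-25510) = 34953*(-1/8369) - 2080*(-1/25510) = -34953/8369 + 208/2551 = -87424351/21349319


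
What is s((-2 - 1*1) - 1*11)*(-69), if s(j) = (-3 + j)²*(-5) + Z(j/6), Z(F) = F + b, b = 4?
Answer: 99590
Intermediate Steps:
Z(F) = 4 + F (Z(F) = F + 4 = 4 + F)
s(j) = 4 - 5*(-3 + j)² + j/6 (s(j) = (-3 + j)²*(-5) + (4 + j/6) = -5*(-3 + j)² + (4 + j*(⅙)) = -5*(-3 + j)² + (4 + j/6) = 4 - 5*(-3 + j)² + j/6)
s((-2 - 1*1) - 1*11)*(-69) = (4 - 5*(-3 + ((-2 - 1*1) - 1*11))² + ((-2 - 1*1) - 1*11)/6)*(-69) = (4 - 5*(-3 + ((-2 - 1) - 11))² + ((-2 - 1) - 11)/6)*(-69) = (4 - 5*(-3 + (-3 - 11))² + (-3 - 11)/6)*(-69) = (4 - 5*(-3 - 14)² + (⅙)*(-14))*(-69) = (4 - 5*(-17)² - 7/3)*(-69) = (4 - 5*289 - 7/3)*(-69) = (4 - 1445 - 7/3)*(-69) = -4330/3*(-69) = 99590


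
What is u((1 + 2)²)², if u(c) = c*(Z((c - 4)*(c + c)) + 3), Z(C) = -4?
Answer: 81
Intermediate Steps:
u(c) = -c (u(c) = c*(-4 + 3) = c*(-1) = -c)
u((1 + 2)²)² = (-(1 + 2)²)² = (-1*3²)² = (-1*9)² = (-9)² = 81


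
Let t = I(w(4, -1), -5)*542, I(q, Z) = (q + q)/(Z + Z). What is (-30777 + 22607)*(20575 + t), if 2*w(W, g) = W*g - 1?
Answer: -170311820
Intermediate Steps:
w(W, g) = -1/2 + W*g/2 (w(W, g) = (W*g - 1)/2 = (-1 + W*g)/2 = -1/2 + W*g/2)
I(q, Z) = q/Z (I(q, Z) = (2*q)/((2*Z)) = (2*q)*(1/(2*Z)) = q/Z)
t = 271 (t = ((-1/2 + (1/2)*4*(-1))/(-5))*542 = ((-1/2 - 2)*(-1/5))*542 = -5/2*(-1/5)*542 = (1/2)*542 = 271)
(-30777 + 22607)*(20575 + t) = (-30777 + 22607)*(20575 + 271) = -8170*20846 = -170311820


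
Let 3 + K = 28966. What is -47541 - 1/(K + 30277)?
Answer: -2816328841/59240 ≈ -47541.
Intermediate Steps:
K = 28963 (K = -3 + 28966 = 28963)
-47541 - 1/(K + 30277) = -47541 - 1/(28963 + 30277) = -47541 - 1/59240 = -2816328841/59240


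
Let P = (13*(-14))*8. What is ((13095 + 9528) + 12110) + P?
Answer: 33277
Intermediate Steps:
P = -1456 (P = -182*8 = -1456)
((13095 + 9528) + 12110) + P = ((13095 + 9528) + 12110) - 1456 = (22623 + 12110) - 1456 = 34733 - 1456 = 33277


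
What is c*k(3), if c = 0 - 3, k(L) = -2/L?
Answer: 2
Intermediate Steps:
c = -3
c*k(3) = -(-6)/3 = -3*(-⅔) = 2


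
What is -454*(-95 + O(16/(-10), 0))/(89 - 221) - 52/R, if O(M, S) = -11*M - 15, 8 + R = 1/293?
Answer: -3646847/11715 ≈ -311.30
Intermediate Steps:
R = -2343/293 (R = -8 + 1/293 = -2343/293 ≈ -7.9966)
O(M, S) = -15 - 11*M
-454*(-95 + O(16/(-10), 0))/(89 - 221) - 52/R = -454*(-95 + (-15 - 176/(-10)))/(89 - 221) - 52/(-2343/293) = -454*(-95 + (-15 - 176*(-1)/10))/(-132) - 52*(-293/2343) = -454*(-95 + (-15 - 11*(-8/5)))*(-1)/132 + 15236/2343 = -454*(-95 + (-15 + 88/5))*(-1)/132 + 15236/2343 = -454*(-95 + 13/5)*(-1)/132 + 15236/2343 = -(-209748)*(-1)/(5*132) + 15236/2343 = -454*7/10 + 15236/2343 = -1589/5 + 15236/2343 = -3646847/11715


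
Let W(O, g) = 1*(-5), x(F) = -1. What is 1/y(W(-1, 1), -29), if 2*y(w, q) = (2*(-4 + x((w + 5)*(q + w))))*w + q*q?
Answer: 2/891 ≈ 0.0022447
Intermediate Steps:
W(O, g) = -5
y(w, q) = q²/2 - 5*w (y(w, q) = ((2*(-4 - 1))*w + q*q)/2 = ((2*(-5))*w + q²)/2 = (-10*w + q²)/2 = (q² - 10*w)/2 = q²/2 - 5*w)
1/y(W(-1, 1), -29) = 1/((½)*(-29)² - 5*(-5)) = 1/((½)*841 + 25) = 1/(841/2 + 25) = 1/(891/2) = 2/891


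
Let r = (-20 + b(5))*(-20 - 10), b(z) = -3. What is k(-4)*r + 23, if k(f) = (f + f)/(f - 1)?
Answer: 1127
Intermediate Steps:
k(f) = 2*f/(-1 + f) (k(f) = (2*f)/(-1 + f) = 2*f/(-1 + f))
r = 690 (r = (-20 - 3)*(-20 - 10) = -23*(-30) = 690)
k(-4)*r + 23 = (2*(-4)/(-1 - 4))*690 + 23 = (2*(-4)/(-5))*690 + 23 = (2*(-4)*(-⅕))*690 + 23 = (8/5)*690 + 23 = 1104 + 23 = 1127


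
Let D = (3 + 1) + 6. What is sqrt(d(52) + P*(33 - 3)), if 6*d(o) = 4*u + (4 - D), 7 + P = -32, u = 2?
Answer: 11*I*sqrt(87)/3 ≈ 34.2*I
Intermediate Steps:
P = -39 (P = -7 - 32 = -39)
D = 10 (D = 4 + 6 = 10)
d(o) = 1/3 (d(o) = (4*2 + (4 - 1*10))/6 = (8 + (4 - 10))/6 = (8 - 6)/6 = (1/6)*2 = 1/3)
sqrt(d(52) + P*(33 - 3)) = sqrt(1/3 - 39*(33 - 3)) = sqrt(1/3 - 39*30) = sqrt(1/3 - 1170) = sqrt(-3509/3) = 11*I*sqrt(87)/3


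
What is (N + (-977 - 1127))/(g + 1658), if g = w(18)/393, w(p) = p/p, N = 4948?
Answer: 1117692/651595 ≈ 1.7153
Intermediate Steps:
w(p) = 1
g = 1/393 ≈ 0.0025445
(N + (-977 - 1127))/(g + 1658) = (4948 + (-977 - 1127))/(1/393 + 1658) = (4948 - 2104)/(651595/393) = 2844*(393/651595) = 1117692/651595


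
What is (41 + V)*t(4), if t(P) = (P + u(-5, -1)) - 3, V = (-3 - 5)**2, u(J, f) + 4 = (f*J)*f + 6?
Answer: -210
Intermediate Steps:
u(J, f) = 2 + J*f**2 (u(J, f) = -4 + ((f*J)*f + 6) = -4 + ((J*f)*f + 6) = -4 + (J*f**2 + 6) = -4 + (6 + J*f**2) = 2 + J*f**2)
V = 64 (V = (-8)**2 = 64)
t(P) = -6 + P (t(P) = (P + (2 - 5*(-1)**2)) - 3 = (P + (2 - 5*1)) - 3 = (P + (2 - 5)) - 3 = (P - 3) - 3 = (-3 + P) - 3 = -6 + P)
(41 + V)*t(4) = (41 + 64)*(-6 + 4) = 105*(-2) = -210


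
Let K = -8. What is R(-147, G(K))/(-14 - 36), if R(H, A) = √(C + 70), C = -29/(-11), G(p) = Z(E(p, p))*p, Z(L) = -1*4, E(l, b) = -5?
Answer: -√8789/550 ≈ -0.17045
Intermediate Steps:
Z(L) = -4
G(p) = -4*p
C = 29/11 (C = -29*(-1/11) = 29/11 ≈ 2.6364)
R(H, A) = √8789/11 (R(H, A) = √(29/11 + 70) = √(799/11) = √8789/11)
R(-147, G(K))/(-14 - 36) = (√8789/11)/(-14 - 36) = (√8789/11)/(-50) = -√8789/550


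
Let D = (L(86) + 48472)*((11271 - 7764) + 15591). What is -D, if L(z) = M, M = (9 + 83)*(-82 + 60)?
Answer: -887063904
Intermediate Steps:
M = -2024 (M = 92*(-22) = -2024)
L(z) = -2024
D = 887063904 (D = (-2024 + 48472)*((11271 - 7764) + 15591) = 46448*(3507 + 15591) = 46448*19098 = 887063904)
-D = -1*887063904 = -887063904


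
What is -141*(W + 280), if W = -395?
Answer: 16215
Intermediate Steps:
-141*(W + 280) = -141*(-395 + 280) = -141*(-115) = -1*(-16215) = 16215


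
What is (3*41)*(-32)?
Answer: -3936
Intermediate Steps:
(3*41)*(-32) = 123*(-32) = -3936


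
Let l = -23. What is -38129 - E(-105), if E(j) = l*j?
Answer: -40544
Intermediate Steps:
E(j) = -23*j
-38129 - E(-105) = -38129 - (-23)*(-105) = -38129 - 1*2415 = -38129 - 2415 = -40544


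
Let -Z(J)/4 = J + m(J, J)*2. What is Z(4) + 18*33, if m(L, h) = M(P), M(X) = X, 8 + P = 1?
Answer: 634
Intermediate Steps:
P = -7 (P = -8 + 1 = -7)
m(L, h) = -7
Z(J) = 56 - 4*J (Z(J) = -4*(J - 7*2) = -4*(J - 14) = -4*(-14 + J) = 56 - 4*J)
Z(4) + 18*33 = (56 - 4*4) + 18*33 = (56 - 16) + 594 = 40 + 594 = 634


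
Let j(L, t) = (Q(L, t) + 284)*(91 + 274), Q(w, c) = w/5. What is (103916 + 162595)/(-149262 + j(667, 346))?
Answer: 266511/3089 ≈ 86.277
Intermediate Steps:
Q(w, c) = w/5 (Q(w, c) = w*(1/5) = w/5)
j(L, t) = 103660 + 73*L (j(L, t) = (L/5 + 284)*(91 + 274) = (284 + L/5)*365 = 103660 + 73*L)
(103916 + 162595)/(-149262 + j(667, 346)) = (103916 + 162595)/(-149262 + (103660 + 73*667)) = 266511/(-149262 + (103660 + 48691)) = 266511/(-149262 + 152351) = 266511/3089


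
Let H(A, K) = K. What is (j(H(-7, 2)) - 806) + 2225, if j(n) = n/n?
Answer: 1420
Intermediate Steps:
j(n) = 1
(j(H(-7, 2)) - 806) + 2225 = (1 - 806) + 2225 = -805 + 2225 = 1420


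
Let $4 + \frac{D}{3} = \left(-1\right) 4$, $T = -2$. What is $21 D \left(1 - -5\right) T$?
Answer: $6048$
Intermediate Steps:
$D = -24$ ($D = -12 + 3 \left(\left(-1\right) 4\right) = -12 + 3 \left(-4\right) = -12 - 12 = -24$)
$21 D \left(1 - -5\right) T = 21 \left(- 24 \left(1 - -5\right)\right) \left(-2\right) = 21 \left(- 24 \left(1 + 5\right)\right) \left(-2\right) = 21 \left(\left(-24\right) 6\right) \left(-2\right) = 21 \left(-144\right) \left(-2\right) = \left(-3024\right) \left(-2\right) = 6048$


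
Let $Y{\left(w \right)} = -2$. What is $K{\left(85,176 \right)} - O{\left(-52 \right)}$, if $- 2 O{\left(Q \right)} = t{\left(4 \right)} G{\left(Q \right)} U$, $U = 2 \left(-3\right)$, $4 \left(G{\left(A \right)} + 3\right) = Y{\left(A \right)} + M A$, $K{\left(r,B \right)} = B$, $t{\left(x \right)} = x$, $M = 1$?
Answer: $374$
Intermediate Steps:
$G{\left(A \right)} = - \frac{7}{2} + \frac{A}{4}$ ($G{\left(A \right)} = -3 + \frac{-2 + 1 A}{4} = -3 + \frac{-2 + A}{4} = -3 + \left(- \frac{1}{2} + \frac{A}{4}\right) = - \frac{7}{2} + \frac{A}{4}$)
$U = -6$
$O{\left(Q \right)} = -42 + 3 Q$ ($O{\left(Q \right)} = - \frac{4 \left(- \frac{7}{2} + \frac{Q}{4}\right) \left(-6\right)}{2} = - \frac{\left(-14 + Q\right) \left(-6\right)}{2} = - \frac{84 - 6 Q}{2} = -42 + 3 Q$)
$K{\left(85,176 \right)} - O{\left(-52 \right)} = 176 - \left(-42 + 3 \left(-52\right)\right) = 176 - \left(-42 - 156\right) = 176 - -198 = 176 + 198 = 374$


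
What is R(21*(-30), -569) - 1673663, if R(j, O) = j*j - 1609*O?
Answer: -361242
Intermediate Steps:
R(j, O) = j² - 1609*O
R(21*(-30), -569) - 1673663 = ((21*(-30))² - 1609*(-569)) - 1673663 = ((-630)² + 915521) - 1673663 = (396900 + 915521) - 1673663 = 1312421 - 1673663 = -361242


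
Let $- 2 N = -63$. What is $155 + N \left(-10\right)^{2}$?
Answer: $3305$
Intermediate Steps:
$N = \frac{63}{2}$ ($N = \left(- \frac{1}{2}\right) \left(-63\right) = \frac{63}{2} \approx 31.5$)
$155 + N \left(-10\right)^{2} = 155 + \frac{63 \left(-10\right)^{2}}{2} = 155 + \frac{63}{2} \cdot 100 = 155 + 3150 = 3305$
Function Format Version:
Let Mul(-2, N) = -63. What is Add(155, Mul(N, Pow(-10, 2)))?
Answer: 3305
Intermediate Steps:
N = Rational(63, 2) (N = Mul(Rational(-1, 2), -63) = Rational(63, 2) ≈ 31.500)
Add(155, Mul(N, Pow(-10, 2))) = Add(155, Mul(Rational(63, 2), Pow(-10, 2))) = Add(155, Mul(Rational(63, 2), 100)) = Add(155, 3150) = 3305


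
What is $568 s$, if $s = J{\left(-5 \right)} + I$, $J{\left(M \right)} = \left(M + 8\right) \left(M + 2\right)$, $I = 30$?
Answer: $11928$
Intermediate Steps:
$J{\left(M \right)} = \left(2 + M\right) \left(8 + M\right)$ ($J{\left(M \right)} = \left(8 + M\right) \left(2 + M\right) = \left(2 + M\right) \left(8 + M\right)$)
$s = 21$ ($s = \left(16 + \left(-5\right)^{2} + 10 \left(-5\right)\right) + 30 = \left(16 + 25 - 50\right) + 30 = -9 + 30 = 21$)
$568 s = 568 \cdot 21 = 11928$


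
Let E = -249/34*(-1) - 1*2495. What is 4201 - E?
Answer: 227415/34 ≈ 6688.7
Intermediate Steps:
E = -84581/34 (E = -249*1/34*(-1) - 2495 = -249/34*(-1) - 2495 = 249/34 - 2495 = -84581/34 ≈ -2487.7)
4201 - E = 4201 - 1*(-84581/34) = 4201 + 84581/34 = 227415/34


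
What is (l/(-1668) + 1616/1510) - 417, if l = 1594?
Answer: -262500253/629670 ≈ -416.89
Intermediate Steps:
(l/(-1668) + 1616/1510) - 417 = (1594/(-1668) + 1616/1510) - 417 = (1594*(-1/1668) + 1616*(1/1510)) - 417 = (-797/834 + 808/755) - 417 = 72137/629670 - 417 = -262500253/629670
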